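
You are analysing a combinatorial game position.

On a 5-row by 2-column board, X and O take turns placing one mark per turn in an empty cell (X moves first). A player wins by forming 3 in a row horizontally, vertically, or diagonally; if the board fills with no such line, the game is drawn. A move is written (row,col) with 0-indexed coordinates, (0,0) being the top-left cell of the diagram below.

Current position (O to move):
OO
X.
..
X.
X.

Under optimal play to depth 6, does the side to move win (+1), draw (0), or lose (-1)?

value(OO/X./../X./X., O) = 0

[OO/X./../X./X.] O move#1: (1,1):-1/OO/XO/../X./X., (2,0):+0/OO/X./O./X./X.*, (2,1):-1/OO/X./.O/X./X., (3,1):-1/OO/X./../XO/X., (4,1):-1/OO/X./../X./XO
[OO/X./O./X./X.] X move#2: (1,1):+0/OO/XX/O./X./X.*, (2,1):+0/OO/X./OX/X./X., (3,1):+0/OO/X./O./XX/X., (4,1):+0/OO/X./O./X./XX
[OO/XX/O./X./X.] O move#3: (2,1):+0/OO/XX/OO/X./X.*, (3,1):+0/OO/XX/O./XO/X., (4,1):+0/OO/XX/O./X./XO
[OO/XX/OO/X./X.] X move#4: (3,1):+0/OO/XX/OO/XX/X.*, (4,1):+0/OO/XX/OO/X./XX
[OO/XX/OO/XX/X.] O move#5: (4,1):+0/OO/XX/OO/XX/XO*
[OO/XX/OO/XX/XO] end (terminal +0, X#6); searched OO/X./../X./X. to 6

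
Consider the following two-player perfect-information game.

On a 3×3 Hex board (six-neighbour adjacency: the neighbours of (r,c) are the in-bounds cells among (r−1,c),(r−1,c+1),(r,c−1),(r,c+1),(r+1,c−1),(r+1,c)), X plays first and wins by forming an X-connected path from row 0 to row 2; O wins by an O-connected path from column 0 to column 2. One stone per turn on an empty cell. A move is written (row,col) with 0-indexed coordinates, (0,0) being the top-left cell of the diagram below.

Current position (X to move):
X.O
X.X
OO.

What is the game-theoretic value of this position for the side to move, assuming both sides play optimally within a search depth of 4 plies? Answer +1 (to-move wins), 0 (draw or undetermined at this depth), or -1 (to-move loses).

value(X.O/X.X/OO., X) = -1

[X.O/X.X/OO.] X move#1: (0,1):-1/XXO/X.X/OO.*, (1,1):-1/X.O/XXX/OO., (2,2):-1/X.O/X.X/OOX
[XXO/X.X/OO.] O move#2: (1,1):+1/XXO/XOX/OO.*, (2,2):+1/XXO/X.X/OOO
[XXO/XOX/OO.] end (terminal -1, X#3); searched X.O/X.X/OO. to 4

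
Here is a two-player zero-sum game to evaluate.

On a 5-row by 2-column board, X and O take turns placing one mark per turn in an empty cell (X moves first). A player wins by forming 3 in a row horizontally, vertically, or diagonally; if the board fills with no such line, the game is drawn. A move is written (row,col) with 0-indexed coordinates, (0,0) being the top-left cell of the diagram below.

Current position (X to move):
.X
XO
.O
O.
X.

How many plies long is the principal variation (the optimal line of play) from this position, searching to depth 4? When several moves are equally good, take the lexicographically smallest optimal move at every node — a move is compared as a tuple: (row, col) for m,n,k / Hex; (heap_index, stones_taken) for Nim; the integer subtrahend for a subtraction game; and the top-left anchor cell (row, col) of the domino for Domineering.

PV length from [.X/XO/.O/O./X.]: 4 plies

ply 1, X at .X/XO/.O/O./X. | (0,0)=-1→XX/XO/.O/O./X.; (2,0)=-1→.X/XO/XO/O./X.; (3,1)=+0→.X/XO/.O/OX/X.*; (4,1)=-1→.X/XO/.O/O./XX
ply 2, O at .X/XO/.O/OX/X. | (0,0)=+0→OX/XO/.O/OX/X.*; (2,0)=+0→.X/XO/OO/OX/X.; (4,1)=+0→.X/XO/.O/OX/XO
ply 3, X at OX/XO/.O/OX/X. | (2,0)=+0→OX/XO/XO/OX/X.*; (4,1)=+0→OX/XO/.O/OX/XX
ply 4, O at OX/XO/XO/OX/X. | (4,1)=+0→OX/XO/XO/OX/XO*
ply 5: OX/XO/XO/OX/XO is terminal +0 (X); from .X/XO/.O/O./X. depth 4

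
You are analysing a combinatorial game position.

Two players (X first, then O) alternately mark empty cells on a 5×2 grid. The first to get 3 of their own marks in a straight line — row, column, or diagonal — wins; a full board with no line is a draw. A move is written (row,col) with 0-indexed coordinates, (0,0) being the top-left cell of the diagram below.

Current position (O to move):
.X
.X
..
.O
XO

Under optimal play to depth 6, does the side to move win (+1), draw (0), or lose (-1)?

value(.X/.X/../.O/XO, O) = +1

[.X/.X/../.O/XO] O move#1: (0,0):-1/OX/.X/../.O/XO, (1,0):-1/.X/OX/../.O/XO, (2,0):-1/.X/.X/O./.O/XO, (2,1):+1/.X/.X/.O/.O/XO*, (3,0):-1/.X/.X/../OO/XO
[.X/.X/.O/.O/XO] end (terminal -1, X#2); searched .X/.X/../.O/XO to 6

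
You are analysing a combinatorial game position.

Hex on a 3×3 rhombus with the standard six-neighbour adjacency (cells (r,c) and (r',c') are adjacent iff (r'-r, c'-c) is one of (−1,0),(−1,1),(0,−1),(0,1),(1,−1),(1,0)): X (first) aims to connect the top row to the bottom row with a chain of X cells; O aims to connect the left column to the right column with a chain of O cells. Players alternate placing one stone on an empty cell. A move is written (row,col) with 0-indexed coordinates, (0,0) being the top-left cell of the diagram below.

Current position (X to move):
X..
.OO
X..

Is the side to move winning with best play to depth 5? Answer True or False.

X winning at [X../.OO/X..]: True

ply 1, X at X../.OO/X.. | (0,1)=-1→XX./.OO/X..; (0,2)=-1→X.X/.OO/X..; (1,0)=+1→X../XOO/X..*; (2,1)=-1→X../.OO/XX.; (2,2)=-1→X../.OO/X.X
ply 2: X../XOO/X.. is terminal -1 (O); from X../.OO/X.. depth 5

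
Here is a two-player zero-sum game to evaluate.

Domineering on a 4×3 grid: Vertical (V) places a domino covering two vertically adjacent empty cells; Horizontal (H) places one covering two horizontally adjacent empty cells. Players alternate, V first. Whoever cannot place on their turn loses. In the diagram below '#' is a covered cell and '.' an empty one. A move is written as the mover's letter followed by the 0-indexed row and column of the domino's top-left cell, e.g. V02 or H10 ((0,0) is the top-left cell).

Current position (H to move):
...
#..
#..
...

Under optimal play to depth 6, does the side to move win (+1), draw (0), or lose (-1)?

ply 1, H at .../#../#../... | H00=-1→##./#../#../...*; H01=-1→.##/#../#../...; H11=-1→.../###/#../...; H21=-1→.../#../###/...; H30=-1→.../#../#../##.; H31=-1→.../#../#../.##
ply 2, V at ##./#../#../... | V02=-1→###/#.#/#../...; V11=+1→##./##./##./...*; V12=+1→##./#.#/#.#/...; V21=+1→##./#../##./.#.; V22=+1→##./#../#.#/..#
ply 3, H at ##./##./##./... | H30=-1→##./##./##./##.*; H31=-1→##./##./##./.##
ply 4, V at ##./##./##./##. | V02=+1→###/###/##./##.*; V12=+1→##./###/###/##.; V22=+1→##./##./###/###
ply 5: ###/###/##./##. is terminal -1 (H); from .../#../#../... depth 6

value(.../#../#../..., H) = -1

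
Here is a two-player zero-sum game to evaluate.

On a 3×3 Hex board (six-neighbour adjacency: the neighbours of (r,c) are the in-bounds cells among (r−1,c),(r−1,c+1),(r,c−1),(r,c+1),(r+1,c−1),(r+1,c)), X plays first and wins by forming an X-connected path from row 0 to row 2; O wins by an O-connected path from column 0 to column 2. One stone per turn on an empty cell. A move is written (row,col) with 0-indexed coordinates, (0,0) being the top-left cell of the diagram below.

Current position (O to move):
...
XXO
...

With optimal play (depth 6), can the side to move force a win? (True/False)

O winning at [.../XXO/...]: False

[.../XXO/...] O move#1: (0,0):-1/O../XXO/...*, (0,1):-1/.O./XXO/..., (0,2):-1/..O/XXO/..., (2,0):-1/.../XXO/O.., (2,1):-1/.../XXO/.O., (2,2):-1/.../XXO/..O
[O../XXO/...] X move#2: (0,1):+1/OX./XXO/...*, (0,2):+1/O.X/XXO/..., (2,0):+1/O../XXO/X.., (2,1):+1/O../XXO/.X., (2,2):+1/O../XXO/..X
[OX./XXO/...] O move#3: (0,2):-1/OXO/XXO/...*, (2,0):-1/OX./XXO/O.., (2,1):-1/OX./XXO/.O., (2,2):-1/OX./XXO/..O
[OXO/XXO/...] X move#4: (2,0):+1/OXO/XXO/X..*, (2,1):+1/OXO/XXO/.X., (2,2):+1/OXO/XXO/..X
[OXO/XXO/X..] end (terminal -1, O#5); searched .../XXO/... to 6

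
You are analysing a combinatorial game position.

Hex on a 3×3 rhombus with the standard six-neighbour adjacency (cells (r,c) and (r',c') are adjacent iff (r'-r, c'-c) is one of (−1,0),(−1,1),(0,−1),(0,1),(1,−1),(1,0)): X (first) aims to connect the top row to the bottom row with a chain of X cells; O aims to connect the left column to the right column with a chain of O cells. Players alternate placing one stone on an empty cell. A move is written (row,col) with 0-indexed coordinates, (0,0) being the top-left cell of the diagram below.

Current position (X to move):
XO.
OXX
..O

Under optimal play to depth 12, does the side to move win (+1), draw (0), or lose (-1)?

ply 1, X at XO./OXX/..O | (0,2)=+1→XOX/OXX/..O*; (2,0)=-1→XO./OXX/X.O; (2,1)=-1→XO./OXX/.XO
ply 2, O at XOX/OXX/..O | (2,0)=-1→XOX/OXX/O.O*; (2,1)=-1→XOX/OXX/.OO
ply 3, X at XOX/OXX/O.O | (2,1)=+1→XOX/OXX/OXO*
ply 4: XOX/OXX/OXO is terminal -1 (O); from XO./OXX/..O depth 12

value(XO./OXX/..O, X) = +1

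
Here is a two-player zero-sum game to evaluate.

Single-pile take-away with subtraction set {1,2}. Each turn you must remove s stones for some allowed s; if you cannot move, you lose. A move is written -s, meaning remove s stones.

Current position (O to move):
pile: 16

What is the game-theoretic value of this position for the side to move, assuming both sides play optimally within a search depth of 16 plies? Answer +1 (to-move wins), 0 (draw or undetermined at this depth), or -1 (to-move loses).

p1 O@[16]: -1[15]+1* -2[14]-1
p2 X@[15]: -1[14]-1* -2[13]-1
p3 O@[14]: -1[13]-1 -2[12]+1*
p4 X@[12]: -1[11]-1* -2[10]-1
p5 O@[11]: -1[10]-1 -2[9]+1*
p6 X@[9]: -1[8]-1* -2[7]-1
p7 O@[8]: -1[7]-1 -2[6]+1*
p8 X@[6]: -1[5]-1* -2[4]-1
p9 O@[5]: -1[4]-1 -2[3]+1*
p10 X@[3]: -1[2]-1* -2[1]-1
p11 O@[2]: -1[1]-1 -2[0]+1*
p12 X@[0] terminal -1; root [16] d16

value(16, O) = +1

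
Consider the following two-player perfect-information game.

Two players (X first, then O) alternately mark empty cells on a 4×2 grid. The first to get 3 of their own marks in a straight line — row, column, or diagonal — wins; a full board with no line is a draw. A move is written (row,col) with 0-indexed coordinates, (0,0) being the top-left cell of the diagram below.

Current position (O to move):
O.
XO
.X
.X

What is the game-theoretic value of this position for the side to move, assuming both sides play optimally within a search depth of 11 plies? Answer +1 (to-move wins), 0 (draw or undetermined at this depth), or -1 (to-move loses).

[O./XO/.X/.X] O move#1: (0,1):+0/OO/XO/.X/.X*, (2,0):+0/O./XO/OX/.X, (3,0):+0/O./XO/.X/OX
[OO/XO/.X/.X] X move#2: (2,0):+0/OO/XO/XX/.X*, (3,0):+0/OO/XO/.X/XX
[OO/XO/XX/.X] O move#3: (3,0):+0/OO/XO/XX/OX*
[OO/XO/XX/OX] end (terminal +0, X#4); searched O./XO/.X/.X to 11

value(O./XO/.X/.X, O) = 0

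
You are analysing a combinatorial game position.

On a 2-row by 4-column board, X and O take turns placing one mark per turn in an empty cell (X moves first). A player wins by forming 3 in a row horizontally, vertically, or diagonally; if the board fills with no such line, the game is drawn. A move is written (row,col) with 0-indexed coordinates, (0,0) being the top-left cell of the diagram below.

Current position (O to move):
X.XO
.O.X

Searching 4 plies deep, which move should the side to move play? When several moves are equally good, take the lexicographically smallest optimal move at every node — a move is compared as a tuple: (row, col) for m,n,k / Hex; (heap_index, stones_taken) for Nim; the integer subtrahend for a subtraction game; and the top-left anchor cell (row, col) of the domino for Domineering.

O's best at [X.XO/.O.X]: (0,1)

p1 O@[X.XO/.O.X]: (0,1)[XOXO/.O.X]+0* (1,0)[X.XO/OO.X]-1 (1,2)[X.XO/.OOX]-1
p2 X@[XOXO/.O.X]: (1,0)[XOXO/XO.X]+0* (1,2)[XOXO/.OXX]+0
p3 O@[XOXO/XO.X]: (1,2)[XOXO/XOOX]+0*
p4 X@[XOXO/XOOX] terminal +0; root [X.XO/.O.X] d4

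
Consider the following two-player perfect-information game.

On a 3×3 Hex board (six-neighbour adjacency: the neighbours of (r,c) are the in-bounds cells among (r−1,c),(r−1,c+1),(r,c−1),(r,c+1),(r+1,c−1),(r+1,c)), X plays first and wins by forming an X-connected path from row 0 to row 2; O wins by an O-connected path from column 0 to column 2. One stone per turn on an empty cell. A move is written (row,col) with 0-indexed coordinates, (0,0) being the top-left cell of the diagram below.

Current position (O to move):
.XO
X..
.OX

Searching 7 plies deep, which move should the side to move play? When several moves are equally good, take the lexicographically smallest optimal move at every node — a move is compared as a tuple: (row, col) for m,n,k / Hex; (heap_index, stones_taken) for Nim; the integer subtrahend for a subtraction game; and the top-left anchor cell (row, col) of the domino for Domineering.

p1 O@[.XO/X../.OX]: (0,0)[OXO/X../.OX]-1 (1,1)[.XO/XO./.OX]-1 (1,2)[.XO/X.O/.OX]-1 (2,0)[.XO/X../OOX]+1*
p2 X@[.XO/X../OOX]: (0,0)[XXO/X../OOX]-1* (1,1)[.XO/XX./OOX]-1 (1,2)[.XO/X.X/OOX]-1
p3 O@[XXO/X../OOX]: (1,1)[XXO/XO./OOX]+1* (1,2)[XXO/X.O/OOX]+1
p4 X@[XXO/XO./OOX] terminal -1; root [.XO/X../.OX] d7

O's best at [.XO/X../.OX]: (2,0)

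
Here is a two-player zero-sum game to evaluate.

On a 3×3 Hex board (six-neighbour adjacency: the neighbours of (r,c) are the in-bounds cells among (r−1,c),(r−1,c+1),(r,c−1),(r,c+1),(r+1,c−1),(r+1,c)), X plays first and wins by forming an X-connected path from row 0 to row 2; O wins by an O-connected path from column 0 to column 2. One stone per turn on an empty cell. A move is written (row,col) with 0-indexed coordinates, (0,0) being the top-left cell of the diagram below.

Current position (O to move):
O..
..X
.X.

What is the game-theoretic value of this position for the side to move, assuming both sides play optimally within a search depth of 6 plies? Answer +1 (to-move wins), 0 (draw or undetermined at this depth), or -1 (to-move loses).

ply 1, O at O../..X/.X. | (0,1)=-1→OO./..X/.X.; (0,2)=+1→O.O/..X/.X.*; (1,0)=-1→O../O.X/.X.; (1,1)=-1→O../.OX/.X.; (2,0)=-1→O../..X/OX.; (2,2)=-1→O../..X/.XO
ply 2, X at O.O/..X/.X. | (0,1)=-1→OXO/..X/.X.*; (1,0)=-1→O.O/X.X/.X.; (1,1)=-1→O.O/.XX/.X.; (2,0)=-1→O.O/..X/XX.; (2,2)=-1→O.O/..X/.XX
ply 3, O at OXO/..X/.X. | (1,0)=-1→OXO/O.X/.X.; (1,1)=+1→OXO/.OX/.X.*; (2,0)=-1→OXO/..X/OX.; (2,2)=-1→OXO/..X/.XO
ply 4, X at OXO/.OX/.X. | (1,0)=-1→OXO/XOX/.X.*; (2,0)=-1→OXO/.OX/XX.; (2,2)=-1→OXO/.OX/.XX
ply 5, O at OXO/XOX/.X. | (2,0)=+1→OXO/XOX/OX.*; (2,2)=-1→OXO/XOX/.XO
ply 6: OXO/XOX/OX. is terminal -1 (X); from O../..X/.X. depth 6

value(O../..X/.X., O) = +1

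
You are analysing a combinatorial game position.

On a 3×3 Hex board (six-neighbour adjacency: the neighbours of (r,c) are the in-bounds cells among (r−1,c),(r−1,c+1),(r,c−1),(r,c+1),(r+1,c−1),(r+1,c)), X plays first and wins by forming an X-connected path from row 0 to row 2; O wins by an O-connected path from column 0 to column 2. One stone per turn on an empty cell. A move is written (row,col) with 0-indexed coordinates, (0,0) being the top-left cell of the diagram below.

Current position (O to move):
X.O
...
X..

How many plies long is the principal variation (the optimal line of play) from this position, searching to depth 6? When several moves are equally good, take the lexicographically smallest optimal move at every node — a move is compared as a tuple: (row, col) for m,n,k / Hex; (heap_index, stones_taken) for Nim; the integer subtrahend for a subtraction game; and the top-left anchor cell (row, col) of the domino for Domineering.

[X.O/.../X..] O move#1: (0,1):-1/XOO/.../X.., (1,0):+1/X.O/O../X..*, (1,1):-1/X.O/.O./X.., (1,2):-1/X.O/..O/X.., (2,1):-1/X.O/.../XO., (2,2):-1/X.O/.../X.O
[X.O/O../X..] X move#2: (0,1):-1/XXO/O../X..*, (1,1):-1/X.O/OX./X.., (1,2):-1/X.O/O.X/X.., (2,1):-1/X.O/O../XX., (2,2):-1/X.O/O../X.X
[XXO/O../X..] O move#3: (1,1):+1/XXO/OO./X..*, (1,2):-1/XXO/O.O/X.., (2,1):-1/XXO/O../XO., (2,2):-1/XXO/O../X.O
[XXO/OO./X..] end (terminal -1, X#4); searched X.O/.../X.. to 6

PV length from [X.O/.../X..]: 3 plies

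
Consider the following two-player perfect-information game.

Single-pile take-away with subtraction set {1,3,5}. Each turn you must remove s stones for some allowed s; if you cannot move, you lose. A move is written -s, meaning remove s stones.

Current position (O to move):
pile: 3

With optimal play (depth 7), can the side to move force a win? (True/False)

p1 O@[3]: -1[2]+1* -3[0]+1
p2 X@[2]: -1[1]-1*
p3 O@[1]: -1[0]+1*
p4 X@[0] terminal -1; root [3] d7

O winning at [3]: True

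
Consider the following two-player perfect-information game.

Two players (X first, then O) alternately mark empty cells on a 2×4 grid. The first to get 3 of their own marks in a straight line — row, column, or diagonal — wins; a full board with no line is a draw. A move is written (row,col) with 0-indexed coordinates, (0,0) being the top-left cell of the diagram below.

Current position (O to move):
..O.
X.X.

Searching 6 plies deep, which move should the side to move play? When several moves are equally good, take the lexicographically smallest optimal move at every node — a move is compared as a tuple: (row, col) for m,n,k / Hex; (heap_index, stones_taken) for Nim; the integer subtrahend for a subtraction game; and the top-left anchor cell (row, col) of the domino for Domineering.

O's best at [..O./X.X.]: (1,1)

ply 1, O at ..O./X.X. | (0,0)=-1→O.O./X.X.; (0,1)=-1→.OO./X.X.; (0,3)=-1→..OO/X.X.; (1,1)=+0→..O./XOX.*; (1,3)=-1→..O./X.XO
ply 2, X at ..O./XOX. | (0,0)=+0→X.O./XOX.*; (0,1)=+0→.XO./XOX.; (0,3)=+0→..OX/XOX.; (1,3)=-1→..O./XOXX
ply 3, O at X.O./XOX. | (0,1)=+0→XOO./XOX.*; (0,3)=+0→X.OO/XOX.; (1,3)=+0→X.O./XOXO
ply 4, X at XOO./XOX. | (0,3)=+0→XOOX/XOX.*; (1,3)=-1→XOO./XOXX
ply 5, O at XOOX/XOX. | (1,3)=+0→XOOX/XOXO*
ply 6: XOOX/XOXO is terminal +0 (X); from ..O./X.X. depth 6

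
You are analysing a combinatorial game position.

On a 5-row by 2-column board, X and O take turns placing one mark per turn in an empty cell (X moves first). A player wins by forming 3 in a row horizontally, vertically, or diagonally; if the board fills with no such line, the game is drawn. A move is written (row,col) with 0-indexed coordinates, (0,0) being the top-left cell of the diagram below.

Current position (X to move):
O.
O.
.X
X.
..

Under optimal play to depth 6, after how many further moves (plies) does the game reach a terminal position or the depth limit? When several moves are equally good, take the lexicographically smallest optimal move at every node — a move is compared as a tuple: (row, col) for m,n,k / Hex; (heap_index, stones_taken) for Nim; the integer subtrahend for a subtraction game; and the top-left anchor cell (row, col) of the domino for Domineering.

PV length from [O./O./.X/X./..]: 5 plies

p1 X@[O./O./.X/X./..]: (0,1)[OX/O./.X/X./..]-1 (1,1)[O./OX/.X/X./..]-1 (2,0)[O./O./XX/X./..]+1* (3,1)[O./O./.X/XX/..]-1 (4,0)[O./O./.X/X./X.]-1 (4,1)[O./O./.X/X./.X]-1
p2 O@[O./O./XX/X./..]: (0,1)[OO/O./XX/X./..]-1* (1,1)[O./OO/XX/X./..]-1 (3,1)[O./O./XX/XO/..]-1 (4,0)[O./O./XX/X./O.]-1 (4,1)[O./O./XX/X./.O]-1
p3 X@[OO/O./XX/X./..]: (1,1)[OO/OX/XX/X./..]+1* (3,1)[OO/O./XX/XX/..]+1 (4,0)[OO/O./XX/X./X.]+1 (4,1)[OO/O./XX/X./.X]+1
p4 O@[OO/OX/XX/X./..]: (3,1)[OO/OX/XX/XO/..]-1* (4,0)[OO/OX/XX/X./O.]-1 (4,1)[OO/OX/XX/X./.O]-1
p5 X@[OO/OX/XX/XO/..]: (4,0)[OO/OX/XX/XO/X.]+1* (4,1)[OO/OX/XX/XO/.X]+0
p6 O@[OO/OX/XX/XO/X.] terminal -1; root [O./O./.X/X./..] d6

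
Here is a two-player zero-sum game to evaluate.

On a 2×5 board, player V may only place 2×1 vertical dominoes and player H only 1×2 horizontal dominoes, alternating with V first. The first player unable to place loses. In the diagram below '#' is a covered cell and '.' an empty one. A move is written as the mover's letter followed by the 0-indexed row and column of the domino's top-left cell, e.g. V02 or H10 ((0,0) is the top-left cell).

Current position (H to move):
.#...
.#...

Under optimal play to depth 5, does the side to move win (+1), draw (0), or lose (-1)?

value(.#.../.#..., H) = -1

p1 H@[.#.../.#...]: H02[.###./.#...]-1* H03[.#.##/.#...]-1 H12[.#.../.###.]-1 H13[.#.../.#.##]-1
p2 V@[.###./.#...]: V00[####./##...]-1 V04[.####/.#..#]+1*
p3 H@[.####/.#..#]: H12[.####/.####]-1*
p4 V@[.####/.####]: V00[#####/#####]+1*
p5 H@[#####/#####] terminal -1; root [.#.../.#...] d5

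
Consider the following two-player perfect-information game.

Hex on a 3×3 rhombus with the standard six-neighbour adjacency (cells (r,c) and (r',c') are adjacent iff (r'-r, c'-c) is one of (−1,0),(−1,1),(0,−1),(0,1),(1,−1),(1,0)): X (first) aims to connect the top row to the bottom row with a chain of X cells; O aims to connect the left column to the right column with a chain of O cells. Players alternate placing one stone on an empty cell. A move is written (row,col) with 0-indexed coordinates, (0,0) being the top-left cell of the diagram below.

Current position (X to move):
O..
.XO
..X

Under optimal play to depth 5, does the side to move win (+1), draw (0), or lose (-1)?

[O../.XO/..X] X move#1: (0,1):+1/OX./.XO/..X*, (0,2):+1/O.X/.XO/..X, (1,0):+1/O../XXO/..X, (2,0):+1/O../.XO/X.X, (2,1):+1/O../.XO/.XX
[OX./.XO/..X] O move#2: (0,2):-1/OXO/.XO/..X*, (1,0):-1/OX./OXO/..X, (2,0):-1/OX./.XO/O.X, (2,1):-1/OX./.XO/.OX
[OXO/.XO/..X] X move#3: (1,0):+1/OXO/XXO/..X*, (2,0):+1/OXO/.XO/X.X, (2,1):+1/OXO/.XO/.XX
[OXO/XXO/..X] O move#4: (2,0):-1/OXO/XXO/O.X*, (2,1):-1/OXO/XXO/.OX
[OXO/XXO/O.X] X move#5: (2,1):+1/OXO/XXO/OXX*
[OXO/XXO/OXX] end (terminal -1, O#6); searched O../.XO/..X to 5

value(O../.XO/..X, X) = +1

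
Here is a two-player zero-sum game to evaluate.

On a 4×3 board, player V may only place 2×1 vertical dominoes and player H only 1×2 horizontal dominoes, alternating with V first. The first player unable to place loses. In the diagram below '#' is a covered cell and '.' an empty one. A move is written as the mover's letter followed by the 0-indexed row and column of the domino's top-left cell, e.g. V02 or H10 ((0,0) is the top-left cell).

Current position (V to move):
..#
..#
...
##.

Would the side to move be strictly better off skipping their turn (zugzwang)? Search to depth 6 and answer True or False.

p1 V@[..#/..#/.../##.]: V00[#.#/#.#/.../##.]+1* V01[.##/.##/.../##.]+1 V10[..#/#.#/#../##.]+1 V11[..#/.##/.#./##.]+1 V22[..#/..#/..#/###]-1
p2 H@[#.#/#.#/.../##.]: H20[#.#/#.#/##./##.]-1* H21[#.#/#.#/.##/##.]-1
p3 V@[#.#/#.#/##./##.]: V01[###/###/##./##.]+1* V22[#.#/#.#/###/###]+1
p4 H@[###/###/##./##.] terminal -1; root [..#/..#/.../##.] d6
pass branch (H moves first from the same position):
  | p1 H@[..#/..#/.../##.]: H00[###/..#/.../##.]-1 H10[..#/###/.../##.]+1* H20[..#/..#/##./##.]-1 H21[..#/..#/.##/##.]-1
  | p2 V@[..#/###/.../##.]: V22[..#/###/..#/###]-1*
  | p3 H@[..#/###/..#/###]: H00[###/###/..#/###]+1* H20[..#/###/###/###]+1
  | p4 V@[###/###/..#/###] terminal -1; root [..#/..#/.../##.] d6
V moving scores +1; V passing scores -1

zugzwang(..#/..#/.../##., V) = False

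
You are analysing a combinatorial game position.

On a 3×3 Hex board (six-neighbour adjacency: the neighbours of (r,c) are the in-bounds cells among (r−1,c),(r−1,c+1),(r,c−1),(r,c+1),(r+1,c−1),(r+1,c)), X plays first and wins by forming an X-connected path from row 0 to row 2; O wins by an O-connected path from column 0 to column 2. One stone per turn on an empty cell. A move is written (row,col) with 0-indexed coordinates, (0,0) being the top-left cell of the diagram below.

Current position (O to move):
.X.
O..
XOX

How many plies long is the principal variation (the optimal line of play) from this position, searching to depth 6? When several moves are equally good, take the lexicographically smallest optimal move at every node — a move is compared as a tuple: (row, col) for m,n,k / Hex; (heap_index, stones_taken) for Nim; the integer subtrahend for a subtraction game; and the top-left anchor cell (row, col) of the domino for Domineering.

PV length from [.X./O../XOX]: 3 plies

ply 1, O at .X./O../XOX | (0,0)=-1→OX./O../XOX; (0,2)=-1→.XO/O../XOX; (1,1)=+1→.X./OO./XOX*; (1,2)=-1→.X./O.O/XOX
ply 2, X at .X./OO./XOX | (0,0)=-1→XX./OO./XOX*; (0,2)=-1→.XX/OO./XOX; (1,2)=-1→.X./OOX/XOX
ply 3, O at XX./OO./XOX | (0,2)=+1→XXO/OO./XOX*; (1,2)=+1→XX./OOO/XOX
ply 4: XXO/OO./XOX is terminal -1 (X); from .X./O../XOX depth 6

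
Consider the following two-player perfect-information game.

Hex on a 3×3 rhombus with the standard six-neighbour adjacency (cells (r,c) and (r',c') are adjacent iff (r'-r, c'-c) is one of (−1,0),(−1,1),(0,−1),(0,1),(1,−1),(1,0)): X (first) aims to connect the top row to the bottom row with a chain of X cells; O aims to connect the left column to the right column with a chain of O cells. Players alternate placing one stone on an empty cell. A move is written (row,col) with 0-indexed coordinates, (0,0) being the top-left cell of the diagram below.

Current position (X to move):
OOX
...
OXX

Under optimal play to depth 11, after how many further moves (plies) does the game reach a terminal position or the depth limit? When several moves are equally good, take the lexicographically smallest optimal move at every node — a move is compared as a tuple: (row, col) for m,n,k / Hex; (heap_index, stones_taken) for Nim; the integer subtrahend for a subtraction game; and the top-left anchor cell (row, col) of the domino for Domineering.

PV length from [OOX/.../OXX]: 3 plies

p1 X@[OOX/.../OXX]: (1,0)[OOX/X../OXX]+1* (1,1)[OOX/.X./OXX]+1 (1,2)[OOX/..X/OXX]+1
p2 O@[OOX/X../OXX]: (1,1)[OOX/XO./OXX]-1* (1,2)[OOX/X.O/OXX]-1
p3 X@[OOX/XO./OXX]: (1,2)[OOX/XOX/OXX]+1*
p4 O@[OOX/XOX/OXX] terminal -1; root [OOX/.../OXX] d11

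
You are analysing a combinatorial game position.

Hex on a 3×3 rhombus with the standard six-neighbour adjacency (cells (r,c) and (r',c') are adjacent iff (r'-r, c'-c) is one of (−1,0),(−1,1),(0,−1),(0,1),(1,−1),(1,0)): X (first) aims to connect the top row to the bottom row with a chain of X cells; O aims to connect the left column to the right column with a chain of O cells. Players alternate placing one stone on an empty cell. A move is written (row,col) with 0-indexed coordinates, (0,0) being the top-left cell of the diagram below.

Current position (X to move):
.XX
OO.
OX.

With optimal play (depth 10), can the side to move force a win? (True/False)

X winning at [.XX/OO./OX.]: True

ply 1, X at .XX/OO./OX. | (0,0)=-1→XXX/OO./OX.; (1,2)=+1→.XX/OOX/OX.*; (2,2)=-1→.XX/OO./OXX
ply 2: .XX/OOX/OX. is terminal -1 (O); from .XX/OO./OX. depth 10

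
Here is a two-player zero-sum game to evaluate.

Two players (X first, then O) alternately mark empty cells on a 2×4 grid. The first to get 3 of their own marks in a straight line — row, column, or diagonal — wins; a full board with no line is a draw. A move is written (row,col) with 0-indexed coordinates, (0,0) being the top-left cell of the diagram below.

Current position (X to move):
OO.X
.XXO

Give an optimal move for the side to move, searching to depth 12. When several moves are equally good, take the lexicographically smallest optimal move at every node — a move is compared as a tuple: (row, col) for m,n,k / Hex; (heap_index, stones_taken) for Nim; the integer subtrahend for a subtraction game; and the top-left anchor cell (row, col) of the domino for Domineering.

p1 X@[OO.X/.XXO]: (0,2)[OOXX/.XXO]+0 (1,0)[OO.X/XXXO]+1*
p2 O@[OO.X/XXXO] terminal -1; root [OO.X/.XXO] d12

X's best at [OO.X/.XXO]: (1,0)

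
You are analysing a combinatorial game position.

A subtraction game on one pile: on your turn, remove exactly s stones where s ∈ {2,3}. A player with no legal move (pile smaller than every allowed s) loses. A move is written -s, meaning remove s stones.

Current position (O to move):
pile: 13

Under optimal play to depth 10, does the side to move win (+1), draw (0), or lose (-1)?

value(13, O) = +1

p1 O@[13]: -2[11]+1* -3[10]+1
p2 X@[11]: -2[9]-1* -3[8]-1
p3 O@[9]: -2[7]-1 -3[6]+1*
p4 X@[6]: -2[4]-1* -3[3]-1
p5 O@[4]: -2[2]-1 -3[1]+1*
p6 X@[1] terminal -1; root [13] d10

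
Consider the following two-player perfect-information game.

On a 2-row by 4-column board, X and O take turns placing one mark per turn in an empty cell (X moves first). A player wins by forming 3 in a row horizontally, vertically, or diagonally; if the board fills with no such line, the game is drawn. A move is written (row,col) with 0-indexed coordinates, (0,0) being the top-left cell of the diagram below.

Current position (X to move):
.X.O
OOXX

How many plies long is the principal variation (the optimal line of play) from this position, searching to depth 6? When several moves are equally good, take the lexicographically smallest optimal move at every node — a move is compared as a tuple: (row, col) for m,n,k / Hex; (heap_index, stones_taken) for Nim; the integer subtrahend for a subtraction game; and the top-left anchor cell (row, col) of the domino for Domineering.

ply 1, X at .X.O/OOXX | (0,0)=+0→XX.O/OOXX*; (0,2)=+0→.XXO/OOXX
ply 2, O at XX.O/OOXX | (0,2)=+0→XXOO/OOXX*
ply 3: XXOO/OOXX is terminal +0 (X); from .X.O/OOXX depth 6

PV length from [.X.O/OOXX]: 2 plies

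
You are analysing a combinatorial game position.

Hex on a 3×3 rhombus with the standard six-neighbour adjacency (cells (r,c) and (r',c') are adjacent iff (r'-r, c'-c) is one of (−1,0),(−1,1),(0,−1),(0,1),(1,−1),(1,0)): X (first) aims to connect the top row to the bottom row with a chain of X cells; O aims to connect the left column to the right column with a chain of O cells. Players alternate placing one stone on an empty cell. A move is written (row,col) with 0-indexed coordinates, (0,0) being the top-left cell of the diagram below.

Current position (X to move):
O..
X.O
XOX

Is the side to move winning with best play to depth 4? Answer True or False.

X winning at [O../X.O/XOX]: True

ply 1, X at O../X.O/XOX | (0,1)=+1→OX./X.O/XOX*; (0,2)=+1→O.X/X.O/XOX; (1,1)=+1→O../XXO/XOX
ply 2: OX./X.O/XOX is terminal -1 (O); from O../X.O/XOX depth 4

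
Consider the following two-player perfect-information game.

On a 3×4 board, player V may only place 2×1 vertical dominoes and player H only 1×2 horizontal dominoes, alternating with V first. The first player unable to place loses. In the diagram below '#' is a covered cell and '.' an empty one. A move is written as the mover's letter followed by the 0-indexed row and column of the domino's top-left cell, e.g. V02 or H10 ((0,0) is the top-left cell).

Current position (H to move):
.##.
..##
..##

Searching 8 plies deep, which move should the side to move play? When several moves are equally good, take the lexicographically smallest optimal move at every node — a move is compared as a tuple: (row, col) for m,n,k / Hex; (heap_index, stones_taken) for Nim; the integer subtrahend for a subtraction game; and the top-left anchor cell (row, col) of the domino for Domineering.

[.##./..##/..##] H move#1: H10:+1/.##./####/..##*, H20:-1/.##./..##/####
[.##./####/..##] end (terminal -1, V#2); searched .##./..##/..## to 8

H's best at [.##./..##/..##]: H10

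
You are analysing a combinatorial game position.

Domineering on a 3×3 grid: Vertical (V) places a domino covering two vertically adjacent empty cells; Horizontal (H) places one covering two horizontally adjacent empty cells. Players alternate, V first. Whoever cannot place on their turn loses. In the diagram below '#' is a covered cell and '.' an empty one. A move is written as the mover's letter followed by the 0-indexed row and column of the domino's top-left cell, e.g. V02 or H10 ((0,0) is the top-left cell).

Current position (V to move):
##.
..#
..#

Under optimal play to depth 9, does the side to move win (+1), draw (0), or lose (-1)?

ply 1, V at ##./..#/..# | V10=+1→##./#.#/#.#*; V11=+1→##./.##/.##
ply 2: ##./#.#/#.# is terminal -1 (H); from ##./..#/..# depth 9

value(##./..#/..#, V) = +1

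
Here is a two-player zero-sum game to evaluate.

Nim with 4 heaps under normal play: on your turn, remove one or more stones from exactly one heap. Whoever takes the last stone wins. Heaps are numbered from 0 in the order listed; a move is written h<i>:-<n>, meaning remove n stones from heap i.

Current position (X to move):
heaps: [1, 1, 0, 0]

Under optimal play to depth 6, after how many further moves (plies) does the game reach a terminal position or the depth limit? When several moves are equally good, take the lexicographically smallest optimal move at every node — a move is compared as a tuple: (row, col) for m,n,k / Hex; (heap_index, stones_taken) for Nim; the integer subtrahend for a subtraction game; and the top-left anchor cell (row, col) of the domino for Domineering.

PV length from [(1,1,0,0)]: 2 plies

p1 X@[(1,1,0,0)]: h0:-1[(0,1,0,0)]-1* h1:-1[(1,0,0,0)]-1
p2 O@[(0,1,0,0)]: h1:-1[(0,0,0,0)]+1*
p3 X@[(0,0,0,0)] terminal -1; root [(1,1,0,0)] d6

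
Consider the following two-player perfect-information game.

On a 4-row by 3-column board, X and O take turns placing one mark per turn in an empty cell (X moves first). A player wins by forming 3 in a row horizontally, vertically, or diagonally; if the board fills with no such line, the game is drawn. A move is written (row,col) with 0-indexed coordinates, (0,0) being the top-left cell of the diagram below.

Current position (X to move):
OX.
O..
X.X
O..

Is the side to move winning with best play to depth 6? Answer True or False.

X winning at [OX./O../X.X/O..]: True

ply 1, X at OX./O../X.X/O.. | (0,2)=+1→OXX/O../X.X/O..*; (1,1)=+1→OX./OX./X.X/O..; (1,2)=+1→OX./O.X/X.X/O..; (2,1)=+1→OX./O../XXX/O..; (3,1)=-1→OX./O../X.X/OX.; (3,2)=+1→OX./O../X.X/O.X
ply 2, O at OXX/O../X.X/O.. | (1,1)=-1→OXX/OO./X.X/O..*; (1,2)=-1→OXX/O.O/X.X/O..; (2,1)=-1→OXX/O../XOX/O..; (3,1)=-1→OXX/O../X.X/OO.; (3,2)=-1→OXX/O../X.X/O.O
ply 3, X at OXX/OO./X.X/O.. | (1,2)=+1→OXX/OOX/X.X/O..*; (2,1)=+1→OXX/OO./XXX/O..; (3,1)=-1→OXX/OO./X.X/OX.; (3,2)=-1→OXX/OO./X.X/O.X
ply 4: OXX/OOX/X.X/O.. is terminal -1 (O); from OX./O../X.X/O.. depth 6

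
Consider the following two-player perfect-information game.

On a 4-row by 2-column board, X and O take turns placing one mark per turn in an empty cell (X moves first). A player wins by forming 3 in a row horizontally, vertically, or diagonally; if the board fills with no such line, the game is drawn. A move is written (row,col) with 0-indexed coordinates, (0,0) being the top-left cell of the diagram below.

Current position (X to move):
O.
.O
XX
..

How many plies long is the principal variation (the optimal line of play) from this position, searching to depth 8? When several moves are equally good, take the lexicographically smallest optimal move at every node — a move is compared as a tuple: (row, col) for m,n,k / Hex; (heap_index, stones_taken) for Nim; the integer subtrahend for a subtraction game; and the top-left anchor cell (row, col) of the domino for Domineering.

ply 1, X at O./.O/XX/.. | (0,1)=+0→OX/.O/XX/..*; (1,0)=+0→O./XO/XX/..; (3,0)=+0→O./.O/XX/X.; (3,1)=+0→O./.O/XX/.X
ply 2, O at OX/.O/XX/.. | (1,0)=+0→OX/OO/XX/..*; (3,0)=+0→OX/.O/XX/O.; (3,1)=+0→OX/.O/XX/.O
ply 3, X at OX/OO/XX/.. | (3,0)=+0→OX/OO/XX/X.*; (3,1)=+0→OX/OO/XX/.X
ply 4, O at OX/OO/XX/X. | (3,1)=+0→OX/OO/XX/XO*
ply 5: OX/OO/XX/XO is terminal +0 (X); from O./.O/XX/.. depth 8

PV length from [O./.O/XX/..]: 4 plies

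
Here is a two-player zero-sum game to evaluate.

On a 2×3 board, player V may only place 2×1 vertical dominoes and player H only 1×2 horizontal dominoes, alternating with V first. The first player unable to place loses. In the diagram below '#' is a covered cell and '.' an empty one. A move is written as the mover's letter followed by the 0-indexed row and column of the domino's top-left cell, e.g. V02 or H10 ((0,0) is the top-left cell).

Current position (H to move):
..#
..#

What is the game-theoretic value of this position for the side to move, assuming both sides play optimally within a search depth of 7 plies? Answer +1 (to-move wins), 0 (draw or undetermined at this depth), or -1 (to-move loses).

value(..#/..#, H) = +1

p1 H@[..#/..#]: H00[###/..#]+1* H10[..#/###]+1
p2 V@[###/..#] terminal -1; root [..#/..#] d7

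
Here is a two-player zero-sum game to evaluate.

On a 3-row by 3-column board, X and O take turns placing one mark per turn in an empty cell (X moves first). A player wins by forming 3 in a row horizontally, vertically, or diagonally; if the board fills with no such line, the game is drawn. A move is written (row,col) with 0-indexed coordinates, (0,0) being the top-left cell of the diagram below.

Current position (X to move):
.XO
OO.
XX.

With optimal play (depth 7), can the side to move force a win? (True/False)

X winning at [.XO/OO./XX.]: True

ply 1, X at .XO/OO./XX. | (0,0)=-1→XXO/OO./XX.; (1,2)=+0→.XO/OOX/XX.; (2,2)=+1→.XO/OO./XXX*
ply 2: .XO/OO./XXX is terminal -1 (O); from .XO/OO./XX. depth 7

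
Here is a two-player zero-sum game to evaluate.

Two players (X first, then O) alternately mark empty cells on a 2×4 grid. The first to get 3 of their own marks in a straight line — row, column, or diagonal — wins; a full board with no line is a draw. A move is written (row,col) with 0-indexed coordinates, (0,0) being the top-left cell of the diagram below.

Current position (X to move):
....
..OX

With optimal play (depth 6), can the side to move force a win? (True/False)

p1 X@[..../..OX]: (0,0)[X.../..OX]+0* (0,1)[.X../..OX]+0 (0,2)[..X./..OX]+0 (0,3)[...X/..OX]+0 (1,0)[..../X.OX]+0 (1,1)[..../.XOX]+0
p2 O@[X.../..OX]: (0,1)[XO../..OX]+0* (0,2)[X.O./..OX]+0 (0,3)[X..O/..OX]+0 (1,0)[X.../O.OX]+0 (1,1)[X.../.OOX]+0
p3 X@[XO../..OX]: (0,2)[XOX./..OX]+0* (0,3)[XO.X/..OX]+0 (1,0)[XO../X.OX]+0 (1,1)[XO../.XOX]+0
p4 O@[XOX./..OX]: (0,3)[XOXO/..OX]+0* (1,0)[XOX./O.OX]+0 (1,1)[XOX./.OOX]+0
p5 X@[XOXO/..OX]: (1,0)[XOXO/X.OX]+0* (1,1)[XOXO/.XOX]+0
p6 O@[XOXO/X.OX]: (1,1)[XOXO/XOOX]+0*
p7 X@[XOXO/XOOX] terminal +0; root [..../..OX] d6

X winning at [..../..OX]: False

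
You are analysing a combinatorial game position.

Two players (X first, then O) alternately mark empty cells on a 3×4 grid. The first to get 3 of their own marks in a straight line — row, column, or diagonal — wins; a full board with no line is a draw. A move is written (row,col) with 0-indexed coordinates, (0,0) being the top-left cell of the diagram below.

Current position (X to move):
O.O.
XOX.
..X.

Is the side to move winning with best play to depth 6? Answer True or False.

p1 X@[O.O./XOX./..X.]: (0,1)[OXO./XOX./..X.]-1* (0,3)[O.OX/XOX./..X.]-1 (1,3)[O.O./XOXX/..X.]-1 (2,0)[O.O./XOX./X.X.]-1 (2,1)[O.O./XOX./.XX.]-1 (2,3)[O.O./XOX./..XX]-1
p2 O@[OXO./XOX./..X.]: (0,3)[OXOO/XOX./..X.]-1 (1,3)[OXO./XOXO/..X.]-1 (2,0)[OXO./XOX./O.X.]+1* (2,1)[OXO./XOX./.OX.]-1 (2,3)[OXO./XOX./..XO]+0
p3 X@[OXO./XOX./O.X.] terminal -1; root [O.O./XOX./..X.] d6

X winning at [O.O./XOX./..X.]: False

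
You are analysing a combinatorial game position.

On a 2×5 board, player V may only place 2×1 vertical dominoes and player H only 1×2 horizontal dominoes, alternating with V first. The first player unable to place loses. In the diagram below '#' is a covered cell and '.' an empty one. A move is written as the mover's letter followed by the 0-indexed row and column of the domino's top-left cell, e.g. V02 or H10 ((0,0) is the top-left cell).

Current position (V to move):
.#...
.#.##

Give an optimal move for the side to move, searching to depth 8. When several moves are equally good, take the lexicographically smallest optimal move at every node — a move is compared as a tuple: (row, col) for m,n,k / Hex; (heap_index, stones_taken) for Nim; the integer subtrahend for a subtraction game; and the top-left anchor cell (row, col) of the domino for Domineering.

ply 1, V at .#.../.#.## | V00=-1→##.../##.##; V02=+1→.##../.####*
ply 2, H at .##../.#### | H03=-1→.####/.####*
ply 3, V at .####/.#### | V00=+1→#####/#####*
ply 4: #####/##### is terminal -1 (H); from .#.../.#.## depth 8

V's best at [.#.../.#.##]: V02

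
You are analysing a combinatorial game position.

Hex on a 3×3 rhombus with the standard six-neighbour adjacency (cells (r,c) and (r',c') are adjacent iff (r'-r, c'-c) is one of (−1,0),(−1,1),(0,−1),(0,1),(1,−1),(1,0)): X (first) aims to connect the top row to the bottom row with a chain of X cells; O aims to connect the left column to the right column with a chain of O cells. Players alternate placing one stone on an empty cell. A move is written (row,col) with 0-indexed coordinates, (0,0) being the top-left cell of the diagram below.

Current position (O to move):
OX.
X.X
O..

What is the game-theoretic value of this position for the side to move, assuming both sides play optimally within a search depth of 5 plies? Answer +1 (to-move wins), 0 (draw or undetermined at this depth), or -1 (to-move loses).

p1 O@[OX./X.X/O..]: (0,2)[OXO/X.X/O..]-1* (1,1)[OX./XOX/O..]-1 (2,1)[OX./X.X/OO.]-1 (2,2)[OX./X.X/O.O]-1
p2 X@[OXO/X.X/O..]: (1,1)[OXO/XXX/O..]+1* (2,1)[OXO/X.X/OX.]-1 (2,2)[OXO/X.X/O.X]-1
p3 O@[OXO/XXX/O..]: (2,1)[OXO/XXX/OO.]-1* (2,2)[OXO/XXX/O.O]-1
p4 X@[OXO/XXX/OO.]: (2,2)[OXO/XXX/OOX]+1*
p5 O@[OXO/XXX/OOX] terminal -1; root [OX./X.X/O..] d5

value(OX./X.X/O.., O) = -1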